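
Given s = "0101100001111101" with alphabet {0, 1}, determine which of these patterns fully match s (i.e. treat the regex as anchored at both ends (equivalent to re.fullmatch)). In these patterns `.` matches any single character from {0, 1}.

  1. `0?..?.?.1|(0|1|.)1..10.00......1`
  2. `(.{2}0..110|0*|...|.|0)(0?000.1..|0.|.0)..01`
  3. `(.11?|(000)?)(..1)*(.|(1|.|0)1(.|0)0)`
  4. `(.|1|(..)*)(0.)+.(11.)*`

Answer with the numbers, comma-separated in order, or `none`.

1 → match
2 → no match
3 → no match
4 → no match

1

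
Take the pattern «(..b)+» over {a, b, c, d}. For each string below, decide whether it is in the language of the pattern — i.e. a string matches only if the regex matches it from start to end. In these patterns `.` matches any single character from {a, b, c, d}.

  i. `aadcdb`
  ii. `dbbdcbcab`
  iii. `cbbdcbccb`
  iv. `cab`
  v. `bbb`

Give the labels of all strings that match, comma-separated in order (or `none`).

i. `aadcdb` → no match
ii. `dbbdcbcab` → match
iii. `cbbdcbccb` → match
iv. `cab` → match
v. `bbb` → match

ii, iii, iv, v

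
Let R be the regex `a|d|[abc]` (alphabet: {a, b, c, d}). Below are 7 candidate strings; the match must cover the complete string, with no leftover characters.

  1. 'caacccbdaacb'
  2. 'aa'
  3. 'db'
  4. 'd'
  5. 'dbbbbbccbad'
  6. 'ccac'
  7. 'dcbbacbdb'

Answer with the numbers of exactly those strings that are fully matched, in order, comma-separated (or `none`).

1 → no match
2 → no match
3 → no match
4 → match
5 → no match
6 → no match
7 → no match

4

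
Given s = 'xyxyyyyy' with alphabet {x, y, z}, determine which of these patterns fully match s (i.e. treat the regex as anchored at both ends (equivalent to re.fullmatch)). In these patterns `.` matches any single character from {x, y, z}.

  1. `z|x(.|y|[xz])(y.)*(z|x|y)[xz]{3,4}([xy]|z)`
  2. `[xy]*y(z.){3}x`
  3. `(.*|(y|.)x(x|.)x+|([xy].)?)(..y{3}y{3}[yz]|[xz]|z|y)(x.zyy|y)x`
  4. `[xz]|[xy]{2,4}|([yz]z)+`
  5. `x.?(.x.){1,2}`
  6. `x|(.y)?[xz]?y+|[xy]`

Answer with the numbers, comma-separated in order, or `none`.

6

1 → no match
2 → no match — must end with 'x'
3 → no match — must end with 'x'
4 → no match
5 → no match
6 → match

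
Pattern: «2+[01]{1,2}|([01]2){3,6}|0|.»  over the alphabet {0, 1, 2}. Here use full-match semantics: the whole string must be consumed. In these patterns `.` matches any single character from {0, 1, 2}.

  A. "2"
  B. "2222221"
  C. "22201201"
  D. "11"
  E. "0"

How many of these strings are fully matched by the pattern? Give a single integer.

3

A → match
B → match
C → no match
D → no match
E → match
Total matched: 3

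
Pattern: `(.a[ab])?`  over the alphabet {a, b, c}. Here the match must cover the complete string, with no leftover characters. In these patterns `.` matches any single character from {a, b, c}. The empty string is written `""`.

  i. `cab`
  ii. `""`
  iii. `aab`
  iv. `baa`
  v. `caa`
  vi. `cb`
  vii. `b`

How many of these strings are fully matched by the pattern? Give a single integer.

5

i. `cab` → match
ii. `""` → match
iii. `aab` → match
iv. `baa` → match
v. `caa` → match
vi. `cb` → no match
vii. `b` → no match
Total matched: 5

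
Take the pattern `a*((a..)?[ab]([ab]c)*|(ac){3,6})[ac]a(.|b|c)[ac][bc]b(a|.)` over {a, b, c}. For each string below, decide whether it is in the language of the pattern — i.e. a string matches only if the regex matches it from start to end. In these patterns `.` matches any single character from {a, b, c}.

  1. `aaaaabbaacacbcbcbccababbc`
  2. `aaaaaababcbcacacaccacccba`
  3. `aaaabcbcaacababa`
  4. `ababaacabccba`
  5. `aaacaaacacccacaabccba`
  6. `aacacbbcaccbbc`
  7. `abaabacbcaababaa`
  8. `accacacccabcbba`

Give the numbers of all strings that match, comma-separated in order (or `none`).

1 → match
2 → match
3 → no match
4 → no match
5 → no match
6 → no match
7 → no match
8 → no match

1, 2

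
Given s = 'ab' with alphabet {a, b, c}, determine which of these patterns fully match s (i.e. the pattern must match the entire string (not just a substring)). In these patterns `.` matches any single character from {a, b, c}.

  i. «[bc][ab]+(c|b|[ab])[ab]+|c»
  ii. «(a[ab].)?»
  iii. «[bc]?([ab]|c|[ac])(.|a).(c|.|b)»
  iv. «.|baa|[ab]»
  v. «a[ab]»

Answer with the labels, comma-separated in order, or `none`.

i → no match
ii → no match
iii → no match
iv → no match
v → match

v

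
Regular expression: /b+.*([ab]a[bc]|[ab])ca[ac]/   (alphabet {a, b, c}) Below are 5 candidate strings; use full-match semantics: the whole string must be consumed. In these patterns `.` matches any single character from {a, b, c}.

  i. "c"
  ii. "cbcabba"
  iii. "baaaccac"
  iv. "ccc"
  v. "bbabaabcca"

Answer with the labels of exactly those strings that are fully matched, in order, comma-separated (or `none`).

iii

i → no match — must start with "b"
ii → no match — must start with "b"
iii → match
iv → no match — must start with "b"
v → no match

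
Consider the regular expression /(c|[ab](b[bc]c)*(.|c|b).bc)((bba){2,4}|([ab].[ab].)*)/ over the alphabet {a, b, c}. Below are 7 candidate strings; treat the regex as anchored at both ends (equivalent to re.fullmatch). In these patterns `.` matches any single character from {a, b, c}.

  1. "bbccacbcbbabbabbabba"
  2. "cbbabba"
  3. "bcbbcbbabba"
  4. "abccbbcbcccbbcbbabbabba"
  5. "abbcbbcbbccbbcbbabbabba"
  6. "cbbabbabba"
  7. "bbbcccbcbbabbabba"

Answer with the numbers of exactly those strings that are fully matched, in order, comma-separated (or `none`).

1 → match
2. "cbbabba" → match
3. "bcbbcbbabba" → match
4 → match
5 → match
6. "cbbabbabba" → match
7 → match

1, 2, 3, 4, 5, 6, 7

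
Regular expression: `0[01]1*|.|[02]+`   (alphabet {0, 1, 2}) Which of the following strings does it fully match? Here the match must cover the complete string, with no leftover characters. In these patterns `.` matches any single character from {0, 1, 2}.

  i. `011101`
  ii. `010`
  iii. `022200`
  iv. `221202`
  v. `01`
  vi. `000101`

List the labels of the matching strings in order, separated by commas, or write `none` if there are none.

i → no match
ii → no match
iii → match
iv → no match
v → match
vi → no match

iii, v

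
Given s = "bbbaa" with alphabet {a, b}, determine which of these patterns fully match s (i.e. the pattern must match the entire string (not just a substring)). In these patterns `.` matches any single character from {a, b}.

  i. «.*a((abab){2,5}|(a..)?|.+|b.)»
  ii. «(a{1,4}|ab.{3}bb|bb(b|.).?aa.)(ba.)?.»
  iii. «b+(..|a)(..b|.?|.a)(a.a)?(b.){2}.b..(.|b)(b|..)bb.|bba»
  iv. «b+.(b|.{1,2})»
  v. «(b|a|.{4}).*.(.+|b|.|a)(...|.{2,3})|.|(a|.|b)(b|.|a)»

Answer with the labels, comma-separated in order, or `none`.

i, iv, v

i → match
ii → no match
iii → no match
iv → match
v → match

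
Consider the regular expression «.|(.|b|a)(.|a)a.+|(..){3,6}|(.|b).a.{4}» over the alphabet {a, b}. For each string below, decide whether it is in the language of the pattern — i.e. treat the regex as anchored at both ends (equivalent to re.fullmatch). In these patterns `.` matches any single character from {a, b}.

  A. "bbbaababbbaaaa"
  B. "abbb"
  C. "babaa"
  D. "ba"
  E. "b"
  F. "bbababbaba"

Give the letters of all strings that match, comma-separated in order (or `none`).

A → no match
B → no match
C → no match
D → no match
E → match
F → match

E, F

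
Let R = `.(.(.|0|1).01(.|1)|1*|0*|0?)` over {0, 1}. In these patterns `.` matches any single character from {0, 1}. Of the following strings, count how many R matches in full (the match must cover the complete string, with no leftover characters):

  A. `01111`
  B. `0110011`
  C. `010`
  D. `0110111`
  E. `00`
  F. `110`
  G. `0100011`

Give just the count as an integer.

A → match
B → match
C → no match
D → no match
E → match
F → no match
G → match
Total matched: 4

4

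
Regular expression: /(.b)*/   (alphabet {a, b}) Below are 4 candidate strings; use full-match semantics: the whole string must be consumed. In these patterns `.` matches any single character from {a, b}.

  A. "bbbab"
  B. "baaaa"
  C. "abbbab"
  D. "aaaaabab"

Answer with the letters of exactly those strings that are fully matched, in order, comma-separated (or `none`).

C

A → no match
B → no match
C → match
D → no match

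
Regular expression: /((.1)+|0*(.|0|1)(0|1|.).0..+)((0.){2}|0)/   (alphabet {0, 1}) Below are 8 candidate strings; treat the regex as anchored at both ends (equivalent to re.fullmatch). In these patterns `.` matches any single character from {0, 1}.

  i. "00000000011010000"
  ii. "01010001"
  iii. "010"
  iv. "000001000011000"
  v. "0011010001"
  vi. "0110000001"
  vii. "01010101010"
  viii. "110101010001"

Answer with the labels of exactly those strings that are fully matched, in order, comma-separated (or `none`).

i → match
ii → match
iii → match
iv → match
v → no match
vi → match
vii → match
viii → match

i, ii, iii, iv, vi, vii, viii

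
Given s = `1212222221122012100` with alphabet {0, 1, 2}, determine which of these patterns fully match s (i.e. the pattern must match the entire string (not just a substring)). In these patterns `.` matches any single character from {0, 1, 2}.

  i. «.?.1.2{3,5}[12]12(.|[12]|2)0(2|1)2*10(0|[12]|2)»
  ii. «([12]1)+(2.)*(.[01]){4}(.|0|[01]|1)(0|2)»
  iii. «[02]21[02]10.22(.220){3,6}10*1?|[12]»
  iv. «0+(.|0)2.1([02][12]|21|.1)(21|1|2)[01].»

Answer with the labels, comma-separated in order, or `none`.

i

i → match
ii → no match
iii → no match
iv → no match — must start with `0`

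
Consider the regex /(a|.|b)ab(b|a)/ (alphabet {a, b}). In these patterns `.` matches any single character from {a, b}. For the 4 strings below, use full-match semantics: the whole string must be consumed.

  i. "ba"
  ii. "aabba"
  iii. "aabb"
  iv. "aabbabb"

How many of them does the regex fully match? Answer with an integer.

1

i → no match
ii → no match
iii → match
iv → no match
Total matched: 1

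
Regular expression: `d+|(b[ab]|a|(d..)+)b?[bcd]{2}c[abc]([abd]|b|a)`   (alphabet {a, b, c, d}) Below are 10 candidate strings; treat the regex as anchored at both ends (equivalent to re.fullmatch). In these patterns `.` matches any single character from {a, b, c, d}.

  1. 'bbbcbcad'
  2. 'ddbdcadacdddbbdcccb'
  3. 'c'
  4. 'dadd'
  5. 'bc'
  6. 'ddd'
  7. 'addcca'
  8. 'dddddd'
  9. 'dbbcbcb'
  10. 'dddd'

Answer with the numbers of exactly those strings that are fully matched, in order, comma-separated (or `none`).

1 → match
2 → no match
3 → no match
4 → no match
5 → no match
6 → match
7 → match
8 → match
9 → no match
10 → match

1, 6, 7, 8, 10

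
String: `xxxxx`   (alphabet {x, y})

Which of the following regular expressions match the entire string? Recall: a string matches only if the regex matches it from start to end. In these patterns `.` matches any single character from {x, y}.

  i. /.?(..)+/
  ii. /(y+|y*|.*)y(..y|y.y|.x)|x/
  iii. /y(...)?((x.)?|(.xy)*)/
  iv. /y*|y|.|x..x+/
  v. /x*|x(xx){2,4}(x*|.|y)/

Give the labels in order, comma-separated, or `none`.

i, iv, v

i → match
ii → no match
iii → no match — must start with `y`
iv → match
v → match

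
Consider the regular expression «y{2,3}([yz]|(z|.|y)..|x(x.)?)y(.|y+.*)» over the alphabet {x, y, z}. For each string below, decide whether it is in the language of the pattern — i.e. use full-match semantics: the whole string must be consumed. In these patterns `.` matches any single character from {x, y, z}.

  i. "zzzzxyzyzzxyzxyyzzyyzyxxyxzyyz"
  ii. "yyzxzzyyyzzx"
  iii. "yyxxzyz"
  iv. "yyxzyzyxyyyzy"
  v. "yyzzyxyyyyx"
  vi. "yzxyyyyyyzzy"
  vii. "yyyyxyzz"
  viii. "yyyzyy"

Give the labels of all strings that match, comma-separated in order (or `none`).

iii, viii

i → no match — must start with "y"
ii → no match
iii → match
iv → no match
v → no match
vi → no match
vii → no match
viii → match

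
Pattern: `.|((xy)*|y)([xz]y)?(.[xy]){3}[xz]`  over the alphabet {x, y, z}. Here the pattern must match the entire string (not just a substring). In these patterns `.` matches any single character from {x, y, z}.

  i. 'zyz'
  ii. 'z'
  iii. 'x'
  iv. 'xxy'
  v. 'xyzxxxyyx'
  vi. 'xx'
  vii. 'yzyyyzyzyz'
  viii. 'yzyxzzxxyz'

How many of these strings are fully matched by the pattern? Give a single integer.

4

i → no match
ii → match
iii → match
iv → no match
v → match
vi → no match
vii → match
viii → no match
Total matched: 4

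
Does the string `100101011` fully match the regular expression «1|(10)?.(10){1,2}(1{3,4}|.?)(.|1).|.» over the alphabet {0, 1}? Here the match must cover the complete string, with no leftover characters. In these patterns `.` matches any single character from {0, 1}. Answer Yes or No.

Yes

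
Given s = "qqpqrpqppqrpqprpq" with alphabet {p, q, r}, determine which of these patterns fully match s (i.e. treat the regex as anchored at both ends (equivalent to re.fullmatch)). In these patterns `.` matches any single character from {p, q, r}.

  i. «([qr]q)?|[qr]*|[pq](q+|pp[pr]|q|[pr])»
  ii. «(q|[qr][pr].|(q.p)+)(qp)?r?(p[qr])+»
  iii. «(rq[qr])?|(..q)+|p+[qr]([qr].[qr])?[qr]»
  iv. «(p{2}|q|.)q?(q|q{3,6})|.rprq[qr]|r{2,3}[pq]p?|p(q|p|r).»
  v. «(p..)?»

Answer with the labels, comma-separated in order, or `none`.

i → no match
ii → match
iii → no match
iv → no match
v → no match

ii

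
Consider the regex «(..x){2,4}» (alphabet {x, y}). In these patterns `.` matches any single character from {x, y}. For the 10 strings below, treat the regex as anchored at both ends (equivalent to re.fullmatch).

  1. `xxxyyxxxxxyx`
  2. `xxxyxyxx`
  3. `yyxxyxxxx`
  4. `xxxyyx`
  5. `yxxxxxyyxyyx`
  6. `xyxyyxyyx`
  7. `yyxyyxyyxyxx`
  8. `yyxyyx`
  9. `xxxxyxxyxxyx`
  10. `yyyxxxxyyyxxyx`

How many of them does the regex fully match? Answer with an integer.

8

1 → match
2 → no match
3 → match
4 → match
5 → match
6 → match
7 → match
8 → match
9 → match
10 → no match
Total matched: 8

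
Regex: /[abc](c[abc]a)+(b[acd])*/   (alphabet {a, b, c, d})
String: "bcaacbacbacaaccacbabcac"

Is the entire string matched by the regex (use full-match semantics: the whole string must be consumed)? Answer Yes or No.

No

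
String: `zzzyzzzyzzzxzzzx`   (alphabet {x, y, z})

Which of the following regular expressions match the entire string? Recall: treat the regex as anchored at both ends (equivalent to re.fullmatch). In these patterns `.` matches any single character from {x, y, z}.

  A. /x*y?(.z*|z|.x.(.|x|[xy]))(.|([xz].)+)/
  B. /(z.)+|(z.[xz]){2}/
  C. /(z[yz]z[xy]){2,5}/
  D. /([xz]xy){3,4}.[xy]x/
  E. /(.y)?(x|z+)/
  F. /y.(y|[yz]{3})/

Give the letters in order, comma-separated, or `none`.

A, B, C

A → match
B → match
C → match
D → no match
E → no match
F → no match — must start with `y`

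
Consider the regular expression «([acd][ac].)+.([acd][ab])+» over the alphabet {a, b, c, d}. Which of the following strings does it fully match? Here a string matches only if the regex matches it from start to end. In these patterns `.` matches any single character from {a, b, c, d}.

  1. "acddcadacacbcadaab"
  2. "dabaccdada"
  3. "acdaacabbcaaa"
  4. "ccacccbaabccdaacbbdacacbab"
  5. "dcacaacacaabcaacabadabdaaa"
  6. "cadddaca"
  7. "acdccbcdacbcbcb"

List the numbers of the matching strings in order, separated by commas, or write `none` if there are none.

1 → match
2 → no match
3 → no match
4 → no match
5 → no match
6 → match
7 → match

1, 6, 7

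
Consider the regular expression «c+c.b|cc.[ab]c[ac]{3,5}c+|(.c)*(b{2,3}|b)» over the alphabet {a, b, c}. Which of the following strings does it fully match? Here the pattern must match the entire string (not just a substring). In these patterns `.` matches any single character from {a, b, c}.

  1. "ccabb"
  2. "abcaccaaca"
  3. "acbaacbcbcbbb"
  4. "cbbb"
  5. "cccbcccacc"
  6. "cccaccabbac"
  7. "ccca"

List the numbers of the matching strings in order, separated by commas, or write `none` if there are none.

1 → no match
2 → no match
3 → no match
4 → no match
5 → match
6 → no match
7 → no match

5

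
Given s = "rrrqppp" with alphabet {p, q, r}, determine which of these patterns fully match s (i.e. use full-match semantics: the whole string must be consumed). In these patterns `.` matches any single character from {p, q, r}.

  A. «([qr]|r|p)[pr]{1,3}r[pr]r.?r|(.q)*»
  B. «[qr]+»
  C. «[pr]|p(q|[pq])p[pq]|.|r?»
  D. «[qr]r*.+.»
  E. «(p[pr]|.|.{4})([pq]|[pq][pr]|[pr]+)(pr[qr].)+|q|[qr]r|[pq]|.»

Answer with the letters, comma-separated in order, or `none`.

A → no match
B → no match
C → no match
D → match
E → no match

D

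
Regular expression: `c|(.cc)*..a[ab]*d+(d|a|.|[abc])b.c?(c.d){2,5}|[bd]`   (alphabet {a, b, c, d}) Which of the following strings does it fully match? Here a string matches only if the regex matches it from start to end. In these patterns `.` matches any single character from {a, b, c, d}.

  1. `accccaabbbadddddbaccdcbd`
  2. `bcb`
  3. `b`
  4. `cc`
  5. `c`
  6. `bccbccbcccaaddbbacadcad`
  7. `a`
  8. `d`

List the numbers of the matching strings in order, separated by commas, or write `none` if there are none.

1, 3, 5, 6, 8

1 → match
2. `bcb` → no match
3. `b` → match
4. `cc` → no match
5. `c` → match
6 → match
7. `a` → no match
8. `d` → match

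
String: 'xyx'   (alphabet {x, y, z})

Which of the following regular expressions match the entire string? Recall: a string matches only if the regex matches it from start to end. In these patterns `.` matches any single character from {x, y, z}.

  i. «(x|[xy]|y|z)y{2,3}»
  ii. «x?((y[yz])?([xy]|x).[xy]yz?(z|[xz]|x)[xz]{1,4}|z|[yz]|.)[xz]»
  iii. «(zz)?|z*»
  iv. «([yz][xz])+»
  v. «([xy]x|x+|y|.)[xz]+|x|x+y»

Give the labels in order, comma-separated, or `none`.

ii

i → no match — must end with 'y'
ii → match
iii → no match
iv → no match
v → no match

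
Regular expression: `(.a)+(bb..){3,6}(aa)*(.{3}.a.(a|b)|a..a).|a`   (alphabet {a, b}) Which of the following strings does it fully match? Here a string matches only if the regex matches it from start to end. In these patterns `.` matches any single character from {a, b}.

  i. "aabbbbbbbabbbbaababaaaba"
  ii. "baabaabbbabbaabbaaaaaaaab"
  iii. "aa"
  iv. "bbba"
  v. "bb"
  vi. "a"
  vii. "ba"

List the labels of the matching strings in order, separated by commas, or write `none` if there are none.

i, vi

i → match
ii → no match
iii → no match
iv → no match
v → no match
vi → match
vii → no match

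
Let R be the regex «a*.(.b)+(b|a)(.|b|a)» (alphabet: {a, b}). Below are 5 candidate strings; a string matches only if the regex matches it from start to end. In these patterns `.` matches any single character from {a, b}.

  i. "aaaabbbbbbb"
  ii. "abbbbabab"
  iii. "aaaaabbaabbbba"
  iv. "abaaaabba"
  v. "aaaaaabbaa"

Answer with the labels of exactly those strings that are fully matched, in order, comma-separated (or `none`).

i → match
ii → match
iii → no match
iv → no match
v → match

i, ii, v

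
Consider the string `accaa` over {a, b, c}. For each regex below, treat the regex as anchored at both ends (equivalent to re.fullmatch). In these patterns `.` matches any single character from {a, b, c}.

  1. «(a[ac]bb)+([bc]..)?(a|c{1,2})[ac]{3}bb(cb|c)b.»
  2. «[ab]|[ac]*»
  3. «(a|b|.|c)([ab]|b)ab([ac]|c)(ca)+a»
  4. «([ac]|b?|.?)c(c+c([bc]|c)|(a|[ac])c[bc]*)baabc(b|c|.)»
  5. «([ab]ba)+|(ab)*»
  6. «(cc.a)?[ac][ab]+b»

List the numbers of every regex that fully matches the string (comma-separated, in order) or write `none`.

2

1 → no match
2 → match
3 → no match
4 → no match
5 → no match
6 → no match — must end with `b`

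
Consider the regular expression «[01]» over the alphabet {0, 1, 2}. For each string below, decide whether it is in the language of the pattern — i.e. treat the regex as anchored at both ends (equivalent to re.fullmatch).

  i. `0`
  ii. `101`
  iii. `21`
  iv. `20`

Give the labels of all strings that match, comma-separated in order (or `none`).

i

i → match
ii → no match
iii → no match
iv → no match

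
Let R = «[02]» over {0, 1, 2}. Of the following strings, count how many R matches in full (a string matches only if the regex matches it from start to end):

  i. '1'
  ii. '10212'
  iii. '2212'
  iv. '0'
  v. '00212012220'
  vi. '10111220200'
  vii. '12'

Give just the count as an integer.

i → no match
ii → no match
iii → no match
iv → match
v → no match
vi → no match
vii → no match
Total matched: 1

1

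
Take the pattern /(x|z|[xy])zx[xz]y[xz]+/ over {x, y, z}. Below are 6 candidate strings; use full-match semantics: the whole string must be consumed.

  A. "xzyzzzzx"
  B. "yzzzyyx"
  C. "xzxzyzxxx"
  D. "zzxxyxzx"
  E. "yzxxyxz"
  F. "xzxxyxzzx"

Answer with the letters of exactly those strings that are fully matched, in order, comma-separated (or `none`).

A. "xzyzzzzx" → no match
B. "yzzzyyx" → no match
C. "xzxzyzxxx" → match
D. "zzxxyxzx" → match
E. "yzxxyxz" → match
F. "xzxxyxzzx" → match

C, D, E, F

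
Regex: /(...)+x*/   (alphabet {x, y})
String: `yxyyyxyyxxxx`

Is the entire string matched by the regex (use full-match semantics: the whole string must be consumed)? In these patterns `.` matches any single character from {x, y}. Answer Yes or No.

Yes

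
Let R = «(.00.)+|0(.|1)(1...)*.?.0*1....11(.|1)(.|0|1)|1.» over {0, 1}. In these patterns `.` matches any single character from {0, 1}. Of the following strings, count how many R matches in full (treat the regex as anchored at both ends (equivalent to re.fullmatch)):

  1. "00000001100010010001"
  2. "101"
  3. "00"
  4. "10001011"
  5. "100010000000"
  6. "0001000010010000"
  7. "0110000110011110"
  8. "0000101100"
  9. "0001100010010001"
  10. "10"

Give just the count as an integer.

6

1 → match
2 → no match
3 → no match
4 → no match
5 → match
6 → match
7 → match
8 → no match
9 → match
10 → match
Total matched: 6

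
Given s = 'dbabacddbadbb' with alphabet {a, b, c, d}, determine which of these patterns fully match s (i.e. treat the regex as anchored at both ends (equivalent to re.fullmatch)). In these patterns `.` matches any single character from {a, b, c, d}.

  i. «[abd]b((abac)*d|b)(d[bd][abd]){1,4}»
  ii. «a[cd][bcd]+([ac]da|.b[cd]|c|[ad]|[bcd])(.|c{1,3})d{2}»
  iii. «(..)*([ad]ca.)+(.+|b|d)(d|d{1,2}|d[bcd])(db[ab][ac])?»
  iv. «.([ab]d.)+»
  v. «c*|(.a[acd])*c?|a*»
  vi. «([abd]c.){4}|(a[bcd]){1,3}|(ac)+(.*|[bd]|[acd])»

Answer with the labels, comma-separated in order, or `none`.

i → match
ii → no match — must start with 'a'
iii → no match
iv → no match
v → no match
vi → no match

i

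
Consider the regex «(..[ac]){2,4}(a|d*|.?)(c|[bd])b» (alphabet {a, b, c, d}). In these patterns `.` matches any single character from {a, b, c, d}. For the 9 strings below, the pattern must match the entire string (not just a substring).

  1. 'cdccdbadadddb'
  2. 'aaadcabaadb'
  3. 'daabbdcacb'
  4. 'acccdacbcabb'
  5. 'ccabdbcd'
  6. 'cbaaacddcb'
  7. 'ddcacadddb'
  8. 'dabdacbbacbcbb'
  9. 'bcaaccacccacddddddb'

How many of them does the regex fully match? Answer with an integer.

5

1 → no match
2 → match
3 → no match
4 → match
5 → no match — must end with 'b'
6 → match
7 → match
8 → no match
9 → match
Total matched: 5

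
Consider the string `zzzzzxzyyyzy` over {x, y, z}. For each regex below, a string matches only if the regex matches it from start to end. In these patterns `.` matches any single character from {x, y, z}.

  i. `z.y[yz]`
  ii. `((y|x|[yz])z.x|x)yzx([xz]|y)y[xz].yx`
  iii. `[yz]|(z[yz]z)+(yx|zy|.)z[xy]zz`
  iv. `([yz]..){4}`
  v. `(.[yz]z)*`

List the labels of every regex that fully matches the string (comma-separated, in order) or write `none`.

i → no match
ii → no match — must end with `yx`
iii → no match
iv → match
v → no match

iv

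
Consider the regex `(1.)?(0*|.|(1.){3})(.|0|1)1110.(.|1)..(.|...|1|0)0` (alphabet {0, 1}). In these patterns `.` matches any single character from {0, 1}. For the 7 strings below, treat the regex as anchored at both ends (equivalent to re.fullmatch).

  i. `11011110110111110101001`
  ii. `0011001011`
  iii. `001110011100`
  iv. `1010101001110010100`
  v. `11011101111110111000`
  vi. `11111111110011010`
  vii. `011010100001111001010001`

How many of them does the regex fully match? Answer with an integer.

i → no match — must end with `0`
ii → no match — must end with `0`
iii → match
iv → match
v → no match
vi → match
vii → no match — must end with `0`
Total matched: 3

3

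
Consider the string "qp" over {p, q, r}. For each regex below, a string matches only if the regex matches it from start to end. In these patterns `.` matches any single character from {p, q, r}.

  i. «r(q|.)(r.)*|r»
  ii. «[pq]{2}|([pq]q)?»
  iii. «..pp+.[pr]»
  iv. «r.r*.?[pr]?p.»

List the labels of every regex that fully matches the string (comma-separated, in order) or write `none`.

i → no match — must start with "r"
ii → match
iii → no match
iv → no match — must start with "r"

ii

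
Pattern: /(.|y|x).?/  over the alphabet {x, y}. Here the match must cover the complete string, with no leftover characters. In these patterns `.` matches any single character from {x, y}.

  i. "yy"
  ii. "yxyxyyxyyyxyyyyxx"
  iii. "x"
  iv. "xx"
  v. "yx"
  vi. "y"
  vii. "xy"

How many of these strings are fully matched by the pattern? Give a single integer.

i → match
ii → no match
iii → match
iv → match
v → match
vi → match
vii → match
Total matched: 6

6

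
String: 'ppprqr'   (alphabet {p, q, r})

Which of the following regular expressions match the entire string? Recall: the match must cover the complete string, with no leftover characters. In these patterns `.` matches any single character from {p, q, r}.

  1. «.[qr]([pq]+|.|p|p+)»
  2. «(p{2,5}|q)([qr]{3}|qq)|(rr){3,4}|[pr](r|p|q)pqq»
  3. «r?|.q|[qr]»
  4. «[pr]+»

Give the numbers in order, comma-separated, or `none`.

2

1 → no match
2 → match
3 → no match
4 → no match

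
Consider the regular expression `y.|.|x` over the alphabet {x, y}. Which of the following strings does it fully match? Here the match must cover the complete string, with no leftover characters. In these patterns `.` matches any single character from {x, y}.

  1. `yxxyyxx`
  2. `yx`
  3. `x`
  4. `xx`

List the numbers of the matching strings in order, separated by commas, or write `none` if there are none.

2, 3

1 → no match
2 → match
3 → match
4 → no match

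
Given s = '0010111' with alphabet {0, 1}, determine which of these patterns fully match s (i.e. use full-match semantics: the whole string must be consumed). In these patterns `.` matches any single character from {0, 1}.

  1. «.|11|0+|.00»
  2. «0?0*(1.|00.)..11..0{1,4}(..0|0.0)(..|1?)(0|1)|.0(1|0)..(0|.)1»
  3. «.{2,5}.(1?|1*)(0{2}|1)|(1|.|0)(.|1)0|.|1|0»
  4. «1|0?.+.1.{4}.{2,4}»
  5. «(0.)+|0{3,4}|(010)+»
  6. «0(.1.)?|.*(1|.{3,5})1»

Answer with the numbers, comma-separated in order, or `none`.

2, 3, 6

1 → no match
2 → match
3 → match
4 → no match
5 → no match
6 → match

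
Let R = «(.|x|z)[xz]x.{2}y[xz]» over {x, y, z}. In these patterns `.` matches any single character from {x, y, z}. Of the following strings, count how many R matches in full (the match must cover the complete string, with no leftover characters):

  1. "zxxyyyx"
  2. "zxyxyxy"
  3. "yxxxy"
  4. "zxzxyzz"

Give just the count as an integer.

1

1 → match
2 → no match
3 → no match
4 → no match
Total matched: 1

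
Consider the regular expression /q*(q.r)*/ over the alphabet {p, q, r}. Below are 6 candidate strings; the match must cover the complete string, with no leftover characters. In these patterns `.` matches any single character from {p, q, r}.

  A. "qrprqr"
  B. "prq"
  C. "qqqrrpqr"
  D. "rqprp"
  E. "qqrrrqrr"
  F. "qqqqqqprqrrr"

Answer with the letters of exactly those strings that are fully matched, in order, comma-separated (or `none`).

A → no match
B → no match
C → no match
D → no match
E → no match
F → no match

none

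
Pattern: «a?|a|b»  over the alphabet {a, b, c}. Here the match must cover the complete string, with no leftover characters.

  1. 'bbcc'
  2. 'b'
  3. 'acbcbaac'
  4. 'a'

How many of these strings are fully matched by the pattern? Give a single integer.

2

1. 'bbcc' → no match
2. 'b' → match
3. 'acbcbaac' → no match
4. 'a' → match
Total matched: 2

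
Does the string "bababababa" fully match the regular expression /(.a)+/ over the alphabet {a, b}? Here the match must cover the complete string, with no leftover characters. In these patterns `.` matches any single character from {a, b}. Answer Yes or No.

Yes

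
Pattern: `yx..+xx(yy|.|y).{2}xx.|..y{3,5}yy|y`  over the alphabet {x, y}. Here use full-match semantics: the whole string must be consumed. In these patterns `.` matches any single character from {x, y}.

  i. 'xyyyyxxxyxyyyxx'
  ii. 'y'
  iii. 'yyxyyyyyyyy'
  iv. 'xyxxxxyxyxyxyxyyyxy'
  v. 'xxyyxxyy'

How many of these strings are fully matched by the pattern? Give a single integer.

i → no match
ii → match
iii → no match
iv → no match
v → no match
Total matched: 1

1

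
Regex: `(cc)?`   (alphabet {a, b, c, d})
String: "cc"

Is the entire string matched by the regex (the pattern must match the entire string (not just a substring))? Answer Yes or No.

Yes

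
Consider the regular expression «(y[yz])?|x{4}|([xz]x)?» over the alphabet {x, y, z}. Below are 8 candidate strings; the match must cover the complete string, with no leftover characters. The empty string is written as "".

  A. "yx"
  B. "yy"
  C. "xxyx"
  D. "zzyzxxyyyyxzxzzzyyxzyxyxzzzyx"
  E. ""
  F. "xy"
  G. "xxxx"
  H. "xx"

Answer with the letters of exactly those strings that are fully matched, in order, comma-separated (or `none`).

B, E, G, H

A → no match
B → match
C → no match
D → no match
E → match
F → no match
G → match
H → match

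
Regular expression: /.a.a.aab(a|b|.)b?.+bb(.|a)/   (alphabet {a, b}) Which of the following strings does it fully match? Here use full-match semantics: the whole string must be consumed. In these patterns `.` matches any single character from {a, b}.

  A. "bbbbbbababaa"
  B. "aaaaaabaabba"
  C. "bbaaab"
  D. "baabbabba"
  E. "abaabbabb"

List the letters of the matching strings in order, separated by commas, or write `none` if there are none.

none

A → no match
B → no match
C → no match
D → no match
E → no match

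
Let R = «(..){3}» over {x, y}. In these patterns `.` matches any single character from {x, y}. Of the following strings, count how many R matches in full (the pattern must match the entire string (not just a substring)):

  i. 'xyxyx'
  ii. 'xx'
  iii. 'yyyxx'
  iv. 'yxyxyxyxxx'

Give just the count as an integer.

0

i → no match
ii → no match
iii → no match
iv → no match
Total matched: 0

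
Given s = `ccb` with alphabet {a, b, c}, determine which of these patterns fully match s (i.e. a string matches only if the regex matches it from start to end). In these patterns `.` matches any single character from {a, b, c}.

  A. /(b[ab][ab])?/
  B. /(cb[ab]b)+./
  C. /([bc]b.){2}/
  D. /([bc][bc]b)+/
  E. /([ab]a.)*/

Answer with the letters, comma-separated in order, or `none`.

A → no match
B → no match — must start with `cb`
C → no match
D → match
E → no match

D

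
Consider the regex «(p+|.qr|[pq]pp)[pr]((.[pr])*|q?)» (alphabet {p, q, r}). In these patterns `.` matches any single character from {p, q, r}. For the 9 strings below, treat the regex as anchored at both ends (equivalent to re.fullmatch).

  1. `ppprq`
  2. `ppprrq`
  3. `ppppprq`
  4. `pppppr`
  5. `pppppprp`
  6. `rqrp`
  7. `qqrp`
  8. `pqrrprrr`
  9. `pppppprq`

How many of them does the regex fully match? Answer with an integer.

8

1. `ppprq` → match
2. `ppprrq` → no match
3. `ppppprq` → match
4. `pppppr` → match
5. `pppppprp` → match
6. `rqrp` → match
7. `qqrp` → match
8. `pqrrprrr` → match
9. `pppppprq` → match
Total matched: 8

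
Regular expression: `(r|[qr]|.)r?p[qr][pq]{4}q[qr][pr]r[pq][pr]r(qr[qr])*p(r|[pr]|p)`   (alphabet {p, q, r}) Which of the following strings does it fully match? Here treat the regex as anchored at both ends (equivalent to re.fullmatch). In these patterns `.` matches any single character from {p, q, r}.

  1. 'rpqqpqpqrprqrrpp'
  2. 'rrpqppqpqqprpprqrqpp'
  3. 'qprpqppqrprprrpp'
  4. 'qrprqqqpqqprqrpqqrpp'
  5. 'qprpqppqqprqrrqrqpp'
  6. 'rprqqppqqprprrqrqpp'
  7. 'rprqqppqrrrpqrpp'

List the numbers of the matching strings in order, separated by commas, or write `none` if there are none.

1 → match
2 → match
3 → match
4 → no match
5 → match
6 → match
7 → no match

1, 2, 3, 5, 6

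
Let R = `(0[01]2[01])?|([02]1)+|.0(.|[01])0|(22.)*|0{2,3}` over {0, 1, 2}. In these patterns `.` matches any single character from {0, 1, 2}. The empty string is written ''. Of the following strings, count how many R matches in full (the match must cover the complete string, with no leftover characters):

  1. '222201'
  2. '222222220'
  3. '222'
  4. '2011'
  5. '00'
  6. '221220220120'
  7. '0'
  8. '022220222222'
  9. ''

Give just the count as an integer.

4

1 → no match
2 → match
3 → match
4 → no match
5 → match
6 → no match
7 → no match
8 → no match
9 → match
Total matched: 4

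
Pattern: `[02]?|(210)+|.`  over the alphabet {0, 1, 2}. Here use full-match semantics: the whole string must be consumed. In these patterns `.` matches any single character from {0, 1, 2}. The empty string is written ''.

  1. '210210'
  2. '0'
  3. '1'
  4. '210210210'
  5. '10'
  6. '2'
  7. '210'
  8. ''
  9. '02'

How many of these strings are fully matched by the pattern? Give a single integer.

7

1 → match
2 → match
3 → match
4 → match
5 → no match
6 → match
7 → match
8 → match
9 → no match
Total matched: 7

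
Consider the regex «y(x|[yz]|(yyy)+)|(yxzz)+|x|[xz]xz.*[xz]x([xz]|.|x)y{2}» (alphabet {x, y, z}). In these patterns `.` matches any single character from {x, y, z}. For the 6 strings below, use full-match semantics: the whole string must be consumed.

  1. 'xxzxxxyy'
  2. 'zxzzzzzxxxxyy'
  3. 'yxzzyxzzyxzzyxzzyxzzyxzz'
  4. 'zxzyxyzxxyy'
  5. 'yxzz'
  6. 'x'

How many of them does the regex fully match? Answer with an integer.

6

1 → match
2 → match
3 → match
4 → match
5 → match
6 → match
Total matched: 6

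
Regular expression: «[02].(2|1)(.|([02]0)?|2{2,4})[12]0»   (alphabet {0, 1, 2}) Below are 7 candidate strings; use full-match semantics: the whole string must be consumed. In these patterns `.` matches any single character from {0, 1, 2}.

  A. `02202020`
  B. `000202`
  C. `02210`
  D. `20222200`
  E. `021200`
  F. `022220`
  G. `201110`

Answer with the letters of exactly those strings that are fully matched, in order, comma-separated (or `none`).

C, F, G

A → no match
B → no match — must end with `0`
C → match
D → no match
E → no match
F → match
G → match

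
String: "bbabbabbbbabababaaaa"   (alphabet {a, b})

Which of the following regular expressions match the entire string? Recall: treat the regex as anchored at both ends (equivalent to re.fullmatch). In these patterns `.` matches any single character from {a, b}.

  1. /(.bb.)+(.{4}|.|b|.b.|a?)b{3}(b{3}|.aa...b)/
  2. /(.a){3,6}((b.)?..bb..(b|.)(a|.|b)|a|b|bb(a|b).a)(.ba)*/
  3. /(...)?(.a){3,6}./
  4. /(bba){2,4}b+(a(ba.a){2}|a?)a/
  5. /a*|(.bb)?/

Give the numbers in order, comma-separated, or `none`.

4

1 → no match — must end with "b"
2 → no match
3 → no match
4 → match
5 → no match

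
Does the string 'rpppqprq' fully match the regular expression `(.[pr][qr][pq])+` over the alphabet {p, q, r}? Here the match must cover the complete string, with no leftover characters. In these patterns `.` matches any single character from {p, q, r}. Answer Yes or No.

No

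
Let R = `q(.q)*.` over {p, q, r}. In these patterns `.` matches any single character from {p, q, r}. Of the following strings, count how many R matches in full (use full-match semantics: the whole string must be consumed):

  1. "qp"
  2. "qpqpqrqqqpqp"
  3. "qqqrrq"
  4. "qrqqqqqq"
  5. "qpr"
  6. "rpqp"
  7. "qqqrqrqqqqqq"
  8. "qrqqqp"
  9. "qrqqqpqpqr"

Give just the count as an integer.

6

1. "qp" → match
2. "qpqpqrqqqpqp" → match
3. "qqqrrq" → no match
4. "qrqqqqqq" → match
5. "qpr" → no match
6. "rpqp" → no match — must start with "q"
7. "qqqrqrqqqqqq" → match
8. "qrqqqp" → match
9. "qrqqqpqpqr" → match
Total matched: 6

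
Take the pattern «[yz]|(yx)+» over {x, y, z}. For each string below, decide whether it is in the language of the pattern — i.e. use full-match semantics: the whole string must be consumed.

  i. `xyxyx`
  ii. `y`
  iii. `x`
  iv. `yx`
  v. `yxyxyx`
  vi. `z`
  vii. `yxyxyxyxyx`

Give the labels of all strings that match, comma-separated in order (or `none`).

i → no match
ii → match
iii → no match
iv → match
v → match
vi → match
vii → match

ii, iv, v, vi, vii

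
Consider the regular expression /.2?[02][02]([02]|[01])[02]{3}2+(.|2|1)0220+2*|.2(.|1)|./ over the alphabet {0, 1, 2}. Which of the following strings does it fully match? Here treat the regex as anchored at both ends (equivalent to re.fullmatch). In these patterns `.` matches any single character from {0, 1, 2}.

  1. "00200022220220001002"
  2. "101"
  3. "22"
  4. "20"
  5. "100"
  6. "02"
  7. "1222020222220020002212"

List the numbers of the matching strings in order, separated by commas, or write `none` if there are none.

none

1 → no match
2 → no match
3 → no match
4 → no match
5 → no match
6 → no match
7 → no match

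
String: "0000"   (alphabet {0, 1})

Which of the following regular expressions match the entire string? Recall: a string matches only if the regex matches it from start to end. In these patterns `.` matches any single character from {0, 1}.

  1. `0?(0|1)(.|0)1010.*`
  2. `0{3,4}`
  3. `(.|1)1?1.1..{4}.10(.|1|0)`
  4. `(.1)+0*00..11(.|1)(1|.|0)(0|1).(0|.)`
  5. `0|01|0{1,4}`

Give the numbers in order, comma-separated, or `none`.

2, 5

1 → no match
2 → match
3 → no match
4 → no match
5 → match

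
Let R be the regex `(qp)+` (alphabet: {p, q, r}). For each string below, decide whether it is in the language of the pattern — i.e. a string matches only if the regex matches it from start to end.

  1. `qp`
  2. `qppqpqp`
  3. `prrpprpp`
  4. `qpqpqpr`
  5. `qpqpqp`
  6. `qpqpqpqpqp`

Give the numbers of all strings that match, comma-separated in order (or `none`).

1, 5, 6

1. `qp` → match
2. `qppqpqp` → no match
3. `prrpprpp` → no match — must start with `qp`
4. `qpqpqpr` → no match — must end with `qp`
5. `qpqpqp` → match
6. `qpqpqpqpqp` → match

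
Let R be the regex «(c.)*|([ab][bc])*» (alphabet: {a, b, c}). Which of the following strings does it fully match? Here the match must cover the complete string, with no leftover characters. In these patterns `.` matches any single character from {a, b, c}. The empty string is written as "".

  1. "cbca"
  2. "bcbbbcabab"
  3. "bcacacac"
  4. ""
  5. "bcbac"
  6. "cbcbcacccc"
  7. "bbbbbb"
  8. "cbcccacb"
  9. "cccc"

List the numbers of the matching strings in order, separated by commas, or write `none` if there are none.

1, 2, 3, 4, 6, 7, 8, 9

1 → match
2 → match
3 → match
4 → match
5 → no match
6 → match
7 → match
8 → match
9 → match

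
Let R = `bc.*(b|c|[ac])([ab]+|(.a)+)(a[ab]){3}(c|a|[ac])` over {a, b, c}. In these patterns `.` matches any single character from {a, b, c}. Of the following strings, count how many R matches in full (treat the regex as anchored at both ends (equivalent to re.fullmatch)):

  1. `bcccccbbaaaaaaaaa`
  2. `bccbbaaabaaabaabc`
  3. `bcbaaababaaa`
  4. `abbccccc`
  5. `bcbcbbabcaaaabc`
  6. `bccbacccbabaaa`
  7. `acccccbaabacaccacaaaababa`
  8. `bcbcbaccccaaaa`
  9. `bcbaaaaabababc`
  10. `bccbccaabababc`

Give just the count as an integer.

4

1 → match
2 → no match
3. `bcbaaababaaa` → match
4. `abbccccc` → no match — must start with `bc`
5 → no match
6 → no match
7 → no match — must start with `bc`
8 → no match
9 → match
10 → match
Total matched: 4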